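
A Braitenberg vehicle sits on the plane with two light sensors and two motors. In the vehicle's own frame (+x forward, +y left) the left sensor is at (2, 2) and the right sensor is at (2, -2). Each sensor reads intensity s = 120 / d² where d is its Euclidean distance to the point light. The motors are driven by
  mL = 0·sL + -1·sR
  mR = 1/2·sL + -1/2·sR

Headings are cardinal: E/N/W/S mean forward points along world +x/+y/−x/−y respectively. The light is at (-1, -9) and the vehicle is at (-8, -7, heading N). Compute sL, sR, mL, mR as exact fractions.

120/97 120/41 -120/41 -3360/3977

left sensor world pos  = (-10, -5); dL² = 97
right sensor world pos = (-6, -5); dR² = 41
sL = 120/97 = 120/97
sR = 120/41 = 120/41
mL = 0·sL + -1·sR = -120/41
mR = 1/2·sL + -1/2·sR = -3360/3977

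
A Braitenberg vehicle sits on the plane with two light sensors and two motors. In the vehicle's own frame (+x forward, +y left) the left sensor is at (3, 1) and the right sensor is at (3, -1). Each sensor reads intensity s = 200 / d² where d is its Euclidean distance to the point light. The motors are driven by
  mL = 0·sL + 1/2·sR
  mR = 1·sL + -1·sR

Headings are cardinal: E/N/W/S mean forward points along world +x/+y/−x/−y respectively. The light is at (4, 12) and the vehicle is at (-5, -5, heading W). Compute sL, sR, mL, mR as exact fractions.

50/117 1/2 1/4 -17/234

left sensor world pos  = (-8, -6); dL² = 468
right sensor world pos = (-8, -4); dR² = 400
sL = 200/468 = 50/117
sR = 200/400 = 1/2
mL = 0·sL + 1/2·sR = 1/4
mR = 1·sL + -1·sR = -17/234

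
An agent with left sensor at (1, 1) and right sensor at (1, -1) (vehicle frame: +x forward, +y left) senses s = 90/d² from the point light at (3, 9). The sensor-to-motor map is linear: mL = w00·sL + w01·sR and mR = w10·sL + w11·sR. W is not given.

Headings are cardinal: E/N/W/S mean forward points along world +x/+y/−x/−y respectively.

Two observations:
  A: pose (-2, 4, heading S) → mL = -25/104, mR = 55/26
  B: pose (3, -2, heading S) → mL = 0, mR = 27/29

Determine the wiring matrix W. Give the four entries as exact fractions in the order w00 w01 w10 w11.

obs A: pose=(-2,4,S) → sL=45/26, sR=5/4, mL=-25/104, mR=55/26
obs B: pose=(3,-2,S) → sL=18/29, sR=18/29, mL=0, mR=27/29
sensor matrix S = [[45/26, 5/4], [18/29, 18/29]]; det S = 225/754
solve [mL_A; mL_B] = S·[w00; w01] and [mR_A; mR_B] = S·[w10; w11]:
  w00 = -1/2, w01 = 1/2, w10 = 1/2, w11 = 1

-1/2 1/2 1/2 1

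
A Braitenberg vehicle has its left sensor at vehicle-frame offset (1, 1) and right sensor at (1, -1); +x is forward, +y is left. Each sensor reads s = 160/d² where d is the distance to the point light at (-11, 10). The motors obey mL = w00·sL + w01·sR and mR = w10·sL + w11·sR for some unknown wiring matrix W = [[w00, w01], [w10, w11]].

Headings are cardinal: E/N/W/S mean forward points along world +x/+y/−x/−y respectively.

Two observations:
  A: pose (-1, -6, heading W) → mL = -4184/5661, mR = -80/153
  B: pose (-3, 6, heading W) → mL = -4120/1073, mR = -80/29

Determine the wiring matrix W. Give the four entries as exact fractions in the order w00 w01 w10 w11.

obs A: pose=(-1,-6,W) → sL=16/37, sR=80/153, mL=-4184/5661, mR=-80/153
obs B: pose=(-3,6,W) → sL=80/37, sR=80/29, mL=-4120/1073, mR=-80/29
sensor matrix S = [[16/37, 80/153], [80/37, 80/29]]; det S = 10240/164169
solve [mL_A; mL_B] = S·[w00; w01] and [mR_A; mR_B] = S·[w10; w11]:
  w00 = -1/2, w01 = -1, w10 = 0, w11 = -1

-1/2 -1 0 -1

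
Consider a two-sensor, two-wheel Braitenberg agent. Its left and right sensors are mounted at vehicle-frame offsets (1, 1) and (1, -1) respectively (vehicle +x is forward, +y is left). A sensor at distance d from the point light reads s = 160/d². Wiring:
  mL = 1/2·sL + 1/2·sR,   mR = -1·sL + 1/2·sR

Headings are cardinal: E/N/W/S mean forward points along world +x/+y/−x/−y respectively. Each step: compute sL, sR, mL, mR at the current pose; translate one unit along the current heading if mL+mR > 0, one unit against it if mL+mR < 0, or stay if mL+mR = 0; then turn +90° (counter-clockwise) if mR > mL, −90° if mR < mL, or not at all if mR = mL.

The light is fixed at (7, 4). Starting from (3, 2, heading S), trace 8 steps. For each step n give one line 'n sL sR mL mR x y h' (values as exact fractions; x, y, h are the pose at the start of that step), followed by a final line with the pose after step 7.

0 80/9 80/17 1040/153 -1000/153 3 2 S
1 160/41 160/29 5600/1189 -1360/1189 3 1 W
2 4 8 6 0 2 1 N
3 160/17 32/5 672/85 -528/85 2 2 E
4 80/9 80/17 1040/153 -1000/153 3 2 S
5 160/41 160/29 5600/1189 -1360/1189 3 1 W
6 4 8 6 0 2 1 N
7 160/17 32/5 672/85 -528/85 2 2 E
final 3 2 S

n=0: pose=(3,2,S); sL=80/9, sR=80/17; mL=1040/153, mR=-1000/153; mL+mR=40/153 → advance +1; mR−mL=-40/3 → turn -1·90°
n=1: pose=(3,1,W); sL=160/41, sR=160/29; mL=5600/1189, mR=-1360/1189; mL+mR=4240/1189 → advance +1; mR−mL=-240/41 → turn -1·90°
n=2: pose=(2,1,N); sL=4, sR=8; mL=6, mR=0; mL+mR=6 → advance +1; mR−mL=-6 → turn -1·90°
n=3: pose=(2,2,E); sL=160/17, sR=32/5; mL=672/85, mR=-528/85; mL+mR=144/85 → advance +1; mR−mL=-240/17 → turn -1·90°
n=4: pose=(3,2,S); sL=80/9, sR=80/17; mL=1040/153, mR=-1000/153; mL+mR=40/153 → advance +1; mR−mL=-40/3 → turn -1·90°
n=5: pose=(3,1,W); sL=160/41, sR=160/29; mL=5600/1189, mR=-1360/1189; mL+mR=4240/1189 → advance +1; mR−mL=-240/41 → turn -1·90°
n=6: pose=(2,1,N); sL=4, sR=8; mL=6, mR=0; mL+mR=6 → advance +1; mR−mL=-6 → turn -1·90°
n=7: pose=(2,2,E); sL=160/17, sR=32/5; mL=672/85, mR=-528/85; mL+mR=144/85 → advance +1; mR−mL=-240/17 → turn -1·90°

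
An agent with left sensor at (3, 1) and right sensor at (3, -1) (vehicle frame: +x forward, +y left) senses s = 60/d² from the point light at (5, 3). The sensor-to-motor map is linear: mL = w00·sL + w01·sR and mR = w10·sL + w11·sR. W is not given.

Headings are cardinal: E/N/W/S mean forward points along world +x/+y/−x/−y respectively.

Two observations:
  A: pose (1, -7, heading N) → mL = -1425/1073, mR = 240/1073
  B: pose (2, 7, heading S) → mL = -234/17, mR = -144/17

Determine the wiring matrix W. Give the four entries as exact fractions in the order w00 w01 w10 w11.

obs A: pose=(1,-7,N) → sL=30/37, sR=30/29, mL=-1425/1073, mR=240/1073
obs B: pose=(2,7,S) → sL=12, sR=60/17, mL=-234/17, mR=-144/17
sensor matrix S = [[30/37, 30/29], [12, 60/17]]; det S = -174240/18241
solve [mL_A; mL_B] = S·[w00; w01] and [mR_A; mR_B] = S·[w10; w11]:
  w00 = -1, w01 = -1/2, w10 = -1, w11 = 1

-1 -1/2 -1 1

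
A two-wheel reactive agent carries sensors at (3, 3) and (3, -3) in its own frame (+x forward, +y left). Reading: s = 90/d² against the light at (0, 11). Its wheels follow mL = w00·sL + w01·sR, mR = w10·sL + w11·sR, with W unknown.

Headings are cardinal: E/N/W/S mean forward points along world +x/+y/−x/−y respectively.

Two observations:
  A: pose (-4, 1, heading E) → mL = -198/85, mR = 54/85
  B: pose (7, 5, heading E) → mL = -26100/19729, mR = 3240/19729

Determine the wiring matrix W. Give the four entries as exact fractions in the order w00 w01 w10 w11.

-1 -1 1/2 -1/2

obs A: pose=(-4,1,E) → sL=9/5, sR=9/17, mL=-198/85, mR=54/85
obs B: pose=(7,5,E) → sL=90/109, sR=90/181, mL=-26100/19729, mR=3240/19729
sensor matrix S = [[9/5, 9/17], [90/109, 90/181]]; det S = 153576/335393
solve [mL_A; mL_B] = S·[w00; w01] and [mR_A; mR_B] = S·[w10; w11]:
  w00 = -1, w01 = -1, w10 = 1/2, w11 = -1/2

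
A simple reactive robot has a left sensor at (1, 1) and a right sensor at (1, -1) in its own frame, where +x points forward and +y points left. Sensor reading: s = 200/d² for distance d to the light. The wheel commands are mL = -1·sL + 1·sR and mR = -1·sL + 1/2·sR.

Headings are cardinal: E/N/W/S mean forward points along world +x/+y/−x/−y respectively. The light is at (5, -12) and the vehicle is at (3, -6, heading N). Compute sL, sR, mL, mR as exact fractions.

left sensor world pos  = (2, -5); dL² = 58
right sensor world pos = (4, -5); dR² = 50
sL = 200/58 = 100/29
sR = 200/50 = 4
mL = -1·sL + 1·sR = 16/29
mR = -1·sL + 1/2·sR = -42/29

100/29 4 16/29 -42/29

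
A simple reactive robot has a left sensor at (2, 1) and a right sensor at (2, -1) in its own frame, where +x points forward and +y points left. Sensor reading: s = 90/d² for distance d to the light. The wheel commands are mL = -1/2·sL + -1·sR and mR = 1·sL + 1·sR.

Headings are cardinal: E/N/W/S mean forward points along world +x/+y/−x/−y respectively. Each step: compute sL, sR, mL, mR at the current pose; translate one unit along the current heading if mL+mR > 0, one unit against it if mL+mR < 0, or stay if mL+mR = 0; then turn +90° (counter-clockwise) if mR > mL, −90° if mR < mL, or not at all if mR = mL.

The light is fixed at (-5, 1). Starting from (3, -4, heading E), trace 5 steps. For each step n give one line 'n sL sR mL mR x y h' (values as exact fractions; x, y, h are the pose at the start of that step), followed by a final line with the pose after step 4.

n=0: pose=(3,-4,E); sL=45/58, sR=45/68; mL=-1035/986, mR=2835/1972; mL+mR=45/116 → advance +1; mR−mL=4905/1972 → turn +1·90°
n=1: pose=(4,-4,N); sL=90/73, sR=90/109; mL=-11475/7957, mR=16380/7957; mL+mR=45/73 → advance +1; mR−mL=27855/7957 → turn +1·90°
n=2: pose=(4,-3,W); sL=45/37, sR=45/29; mL=-4635/2146, mR=2970/1073; mL+mR=45/74 → advance +1; mR−mL=10575/2146 → turn +1·90°
n=3: pose=(3,-3,S); sL=10/13, sR=18/17; mL=-319/221, mR=404/221; mL+mR=5/13 → advance +1; mR−mL=723/221 → turn +1·90°
n=4: pose=(3,-4,E); sL=45/58, sR=45/68; mL=-1035/986, mR=2835/1972; mL+mR=45/116 → advance +1; mR−mL=4905/1972 → turn +1·90°

0 45/58 45/68 -1035/986 2835/1972 3 -4 E
1 90/73 90/109 -11475/7957 16380/7957 4 -4 N
2 45/37 45/29 -4635/2146 2970/1073 4 -3 W
3 10/13 18/17 -319/221 404/221 3 -3 S
4 45/58 45/68 -1035/986 2835/1972 3 -4 E
final 4 -4 N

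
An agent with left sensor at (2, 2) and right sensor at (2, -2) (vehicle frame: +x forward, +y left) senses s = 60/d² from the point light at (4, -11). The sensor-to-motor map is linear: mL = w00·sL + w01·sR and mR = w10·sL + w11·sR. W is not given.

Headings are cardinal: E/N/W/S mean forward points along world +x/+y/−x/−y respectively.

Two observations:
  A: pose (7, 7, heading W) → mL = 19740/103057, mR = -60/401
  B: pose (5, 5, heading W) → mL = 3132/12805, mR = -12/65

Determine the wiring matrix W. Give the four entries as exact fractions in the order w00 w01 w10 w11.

1/2 1/2 0 -1

obs A: pose=(7,7,W) → sL=60/257, sR=60/401, mL=19740/103057, mR=-60/401
obs B: pose=(5,5,W) → sL=60/197, sR=12/65, mL=3132/12805, mR=-12/65
sensor matrix S = [[60/257, 60/401], [60/197, 12/65]]; det S = -652032/263928977
solve [mL_A; mL_B] = S·[w00; w01] and [mR_A; mR_B] = S·[w10; w11]:
  w00 = 1/2, w01 = 1/2, w10 = 0, w11 = -1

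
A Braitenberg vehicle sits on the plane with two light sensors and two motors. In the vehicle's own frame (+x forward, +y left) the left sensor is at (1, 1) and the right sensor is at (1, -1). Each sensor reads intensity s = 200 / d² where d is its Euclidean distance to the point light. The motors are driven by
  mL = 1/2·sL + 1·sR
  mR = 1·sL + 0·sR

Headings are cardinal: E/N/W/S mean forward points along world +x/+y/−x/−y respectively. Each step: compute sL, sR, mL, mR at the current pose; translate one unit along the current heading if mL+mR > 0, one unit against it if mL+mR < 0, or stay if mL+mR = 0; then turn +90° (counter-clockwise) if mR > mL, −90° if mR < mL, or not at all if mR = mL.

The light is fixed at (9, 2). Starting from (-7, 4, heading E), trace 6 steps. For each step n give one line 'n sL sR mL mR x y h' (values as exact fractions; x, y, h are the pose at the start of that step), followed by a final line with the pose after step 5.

n=0: pose=(-7,4,E); sL=100/117, sR=100/113; mL=17350/13221, mR=100/117; mL+mR=9550/4407 → advance +1; mR−mL=-6050/13221 → turn -1·90°
n=1: pose=(-6,4,S); sL=200/197, sR=200/257; mL=65100/50629, mR=200/197; mL+mR=116500/50629 → advance +1; mR−mL=-13700/50629 → turn -1·90°
n=2: pose=(-6,3,W); sL=25/32, sR=10/13; mL=965/832, mR=25/32; mL+mR=1615/832 → advance +1; mR−mL=-315/832 → turn -1·90°
n=3: pose=(-7,3,N); sL=200/293, sR=200/229; mL=81500/67097, mR=200/293; mL+mR=127300/67097 → advance +1; mR−mL=-35700/67097 → turn -1·90°
n=4: pose=(-7,4,E); sL=100/117, sR=100/113; mL=17350/13221, mR=100/117; mL+mR=9550/4407 → advance +1; mR−mL=-6050/13221 → turn -1·90°
n=5: pose=(-6,4,S); sL=200/197, sR=200/257; mL=65100/50629, mR=200/197; mL+mR=116500/50629 → advance +1; mR−mL=-13700/50629 → turn -1·90°

0 100/117 100/113 17350/13221 100/117 -7 4 E
1 200/197 200/257 65100/50629 200/197 -6 4 S
2 25/32 10/13 965/832 25/32 -6 3 W
3 200/293 200/229 81500/67097 200/293 -7 3 N
4 100/117 100/113 17350/13221 100/117 -7 4 E
5 200/197 200/257 65100/50629 200/197 -6 4 S
final -6 3 W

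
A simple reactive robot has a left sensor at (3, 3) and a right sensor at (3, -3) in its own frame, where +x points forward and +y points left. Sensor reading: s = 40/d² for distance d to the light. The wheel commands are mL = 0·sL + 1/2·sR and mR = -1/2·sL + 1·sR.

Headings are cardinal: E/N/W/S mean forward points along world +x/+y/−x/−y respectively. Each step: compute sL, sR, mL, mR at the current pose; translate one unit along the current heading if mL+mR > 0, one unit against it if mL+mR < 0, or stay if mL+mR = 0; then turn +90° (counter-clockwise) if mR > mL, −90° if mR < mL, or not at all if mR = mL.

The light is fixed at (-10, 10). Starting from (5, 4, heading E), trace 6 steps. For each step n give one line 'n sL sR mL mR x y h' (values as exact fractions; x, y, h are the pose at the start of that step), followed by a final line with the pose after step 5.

n=0: pose=(5,4,E); sL=40/333, sR=8/81; mL=4/81, mR=116/2997; mL+mR=88/999 → advance +1; mR−mL=-32/2997 → turn -1·90°
n=1: pose=(6,4,S); sL=20/221, sR=4/25; mL=2/25, mR=634/5525; mL+mR=1076/5525 → advance +1; mR−mL=192/5525 → turn +1·90°
n=2: pose=(6,3,E); sL=40/377, sR=40/461; mL=20/461, mR=5860/173797; mL+mR=13400/173797 → advance +1; mR−mL=-1680/173797 → turn -1·90°
n=3: pose=(7,3,S); sL=2/25, sR=5/37; mL=5/74, mR=88/925; mL+mR=301/1850 → advance +1; mR−mL=51/1850 → turn +1·90°
n=4: pose=(7,2,E); sL=8/85, sR=40/521; mL=20/521, mR=1316/44285; mL+mR=3016/44285 → advance +1; mR−mL=-384/44285 → turn -1·90°
n=5: pose=(8,2,S); sL=20/281, sR=20/173; mL=10/173, mR=3890/48613; mL+mR=6700/48613 → advance +1; mR−mL=1080/48613 → turn +1·90°

0 40/333 8/81 4/81 116/2997 5 4 E
1 20/221 4/25 2/25 634/5525 6 4 S
2 40/377 40/461 20/461 5860/173797 6 3 E
3 2/25 5/37 5/74 88/925 7 3 S
4 8/85 40/521 20/521 1316/44285 7 2 E
5 20/281 20/173 10/173 3890/48613 8 2 S
final 8 1 E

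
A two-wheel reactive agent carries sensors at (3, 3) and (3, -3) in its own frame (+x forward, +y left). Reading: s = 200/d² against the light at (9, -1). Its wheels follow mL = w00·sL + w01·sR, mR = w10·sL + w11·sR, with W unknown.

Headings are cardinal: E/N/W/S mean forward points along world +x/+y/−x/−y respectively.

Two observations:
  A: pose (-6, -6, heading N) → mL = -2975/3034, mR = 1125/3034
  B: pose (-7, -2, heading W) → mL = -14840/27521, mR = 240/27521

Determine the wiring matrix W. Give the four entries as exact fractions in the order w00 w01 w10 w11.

-1/2 -1/2 -1/2 1/2

obs A: pose=(-6,-6,N) → sL=25/41, sR=50/37, mL=-2975/3034, mR=1125/3034
obs B: pose=(-7,-2,W) → sL=200/377, sR=40/73, mL=-14840/27521, mR=240/27521
sensor matrix S = [[25/41, 50/37], [200/377, 40/73]]; det S = -15981000/41749357
solve [mL_A; mL_B] = S·[w00; w01] and [mR_A; mR_B] = S·[w10; w11]:
  w00 = -1/2, w01 = -1/2, w10 = -1/2, w11 = 1/2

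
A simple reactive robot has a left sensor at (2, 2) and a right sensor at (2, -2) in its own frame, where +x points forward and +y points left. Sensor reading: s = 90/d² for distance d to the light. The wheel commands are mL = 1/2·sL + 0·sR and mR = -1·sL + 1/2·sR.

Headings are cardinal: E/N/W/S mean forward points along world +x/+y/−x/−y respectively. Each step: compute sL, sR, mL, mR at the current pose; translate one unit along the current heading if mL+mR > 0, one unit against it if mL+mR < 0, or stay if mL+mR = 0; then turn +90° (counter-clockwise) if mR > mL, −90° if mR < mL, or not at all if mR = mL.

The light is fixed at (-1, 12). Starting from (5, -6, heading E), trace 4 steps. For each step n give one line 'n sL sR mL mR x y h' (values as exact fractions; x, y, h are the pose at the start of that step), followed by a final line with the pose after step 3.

0 9/32 45/232 9/64 -171/928 5 -6 E
1 90/449 90/409 45/449 -16605/183641 4 -6 S
2 1/5 45/149 1/10 -73/1490 4 -7 W
3 90/293 18/65 45/293 -3213/19045 3 -7 N
final 3 -8 E

n=0: pose=(5,-6,E); sL=9/32, sR=45/232; mL=9/64, mR=-171/928; mL+mR=-81/1856 → advance -1; mR−mL=-603/1856 → turn -1·90°
n=1: pose=(4,-6,S); sL=90/449, sR=90/409; mL=45/449, mR=-16605/183641; mL+mR=1800/183641 → advance +1; mR−mL=-35010/183641 → turn -1·90°
n=2: pose=(4,-7,W); sL=1/5, sR=45/149; mL=1/10, mR=-73/1490; mL+mR=38/745 → advance +1; mR−mL=-111/745 → turn -1·90°
n=3: pose=(3,-7,N); sL=90/293, sR=18/65; mL=45/293, mR=-3213/19045; mL+mR=-288/19045 → advance -1; mR−mL=-6138/19045 → turn -1·90°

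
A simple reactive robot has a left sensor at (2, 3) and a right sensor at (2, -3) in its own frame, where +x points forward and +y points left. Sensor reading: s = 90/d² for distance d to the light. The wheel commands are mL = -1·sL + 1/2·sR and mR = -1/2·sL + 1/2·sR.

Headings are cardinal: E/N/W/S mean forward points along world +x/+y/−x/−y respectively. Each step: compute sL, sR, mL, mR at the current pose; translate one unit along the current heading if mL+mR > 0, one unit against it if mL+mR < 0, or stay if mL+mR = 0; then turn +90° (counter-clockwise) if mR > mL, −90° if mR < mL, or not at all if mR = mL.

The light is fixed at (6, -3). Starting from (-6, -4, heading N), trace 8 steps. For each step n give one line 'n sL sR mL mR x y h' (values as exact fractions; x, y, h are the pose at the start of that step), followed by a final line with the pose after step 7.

0 45/113 45/41 1395/9266 1620/4633 -6 -4 N
1 18/41 18/41 -9/41 0 -6 -3 W
2 45/34 9/20 -747/680 -297/680 -5 -3 S
3 90/97 18/17 -657/1649 108/1649 -5 -2 E
4 5/13 1 3/26 4/13 -6 -2 N
5 90/197 90/221 -11025/43537 -1080/43537 -6 -1 W
6 45/32 45/98 -1845/1568 -1485/3136 -5 -1 S
7 10/13 10/9 -25/117 20/117 -5 0 E
final -6 0 N

n=0: pose=(-6,-4,N); sL=45/113, sR=45/41; mL=1395/9266, mR=1620/4633; mL+mR=4635/9266 → advance +1; mR−mL=45/226 → turn +1·90°
n=1: pose=(-6,-3,W); sL=18/41, sR=18/41; mL=-9/41, mR=0; mL+mR=-9/41 → advance -1; mR−mL=9/41 → turn +1·90°
n=2: pose=(-5,-3,S); sL=45/34, sR=9/20; mL=-747/680, mR=-297/680; mL+mR=-261/170 → advance -1; mR−mL=45/68 → turn +1·90°
n=3: pose=(-5,-2,E); sL=90/97, sR=18/17; mL=-657/1649, mR=108/1649; mL+mR=-549/1649 → advance -1; mR−mL=45/97 → turn +1·90°
n=4: pose=(-6,-2,N); sL=5/13, sR=1; mL=3/26, mR=4/13; mL+mR=11/26 → advance +1; mR−mL=5/26 → turn +1·90°
n=5: pose=(-6,-1,W); sL=90/197, sR=90/221; mL=-11025/43537, mR=-1080/43537; mL+mR=-12105/43537 → advance -1; mR−mL=45/197 → turn +1·90°
n=6: pose=(-5,-1,S); sL=45/32, sR=45/98; mL=-1845/1568, mR=-1485/3136; mL+mR=-5175/3136 → advance -1; mR−mL=45/64 → turn +1·90°
n=7: pose=(-5,0,E); sL=10/13, sR=10/9; mL=-25/117, mR=20/117; mL+mR=-5/117 → advance -1; mR−mL=5/13 → turn +1·90°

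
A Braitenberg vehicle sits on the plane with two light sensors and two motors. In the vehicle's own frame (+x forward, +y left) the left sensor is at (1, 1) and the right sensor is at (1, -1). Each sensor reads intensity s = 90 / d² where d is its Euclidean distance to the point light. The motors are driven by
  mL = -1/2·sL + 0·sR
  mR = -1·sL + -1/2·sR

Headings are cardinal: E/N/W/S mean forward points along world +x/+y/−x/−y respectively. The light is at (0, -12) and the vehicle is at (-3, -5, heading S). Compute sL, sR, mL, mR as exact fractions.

left sensor world pos  = (-2, -6); dL² = 40
right sensor world pos = (-4, -6); dR² = 52
sL = 90/40 = 9/4
sR = 90/52 = 45/26
mL = -1/2·sL + 0·sR = -9/8
mR = -1·sL + -1/2·sR = -81/26

9/4 45/26 -9/8 -81/26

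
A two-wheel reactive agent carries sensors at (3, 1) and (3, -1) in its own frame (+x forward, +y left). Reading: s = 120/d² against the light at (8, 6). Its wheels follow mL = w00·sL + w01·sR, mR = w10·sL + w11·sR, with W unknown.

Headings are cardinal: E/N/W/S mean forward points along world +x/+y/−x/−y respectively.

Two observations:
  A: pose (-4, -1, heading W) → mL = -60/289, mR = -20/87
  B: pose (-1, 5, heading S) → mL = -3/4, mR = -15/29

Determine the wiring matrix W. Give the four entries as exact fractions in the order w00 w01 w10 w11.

obs A: pose=(-4,-1,W) → sL=120/289, sR=40/87, mL=-60/289, mR=-20/87
obs B: pose=(-1,5,S) → sL=3/2, sR=30/29, mL=-3/4, mR=-15/29
sensor matrix S = [[120/289, 40/87], [3/2, 30/29]]; det S = -2180/8381
solve [mL_A; mL_B] = S·[w00; w01] and [mR_A; mR_B] = S·[w10; w11]:
  w00 = -1/2, w01 = 0, w10 = 0, w11 = -1/2

-1/2 0 0 -1/2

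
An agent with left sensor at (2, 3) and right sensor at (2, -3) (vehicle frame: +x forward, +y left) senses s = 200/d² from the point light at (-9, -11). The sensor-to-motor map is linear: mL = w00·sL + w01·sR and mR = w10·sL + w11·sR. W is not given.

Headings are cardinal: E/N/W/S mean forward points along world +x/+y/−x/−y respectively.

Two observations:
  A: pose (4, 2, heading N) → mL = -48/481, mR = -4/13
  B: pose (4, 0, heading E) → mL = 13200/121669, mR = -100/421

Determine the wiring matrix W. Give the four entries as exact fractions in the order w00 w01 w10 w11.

obs A: pose=(4,2,N) → sL=8/13, sR=200/481, mL=-48/481, mR=-4/13
obs B: pose=(4,0,E) → sL=200/421, sR=200/289, mL=13200/121669, mR=-100/421
sensor matrix S = [[8/13, 200/481], [200/421, 200/289]]; det S = 13363200/58522789
solve [mL_A; mL_B] = S·[w00; w01] and [mR_A; mR_B] = S·[w10; w11]:
  w00 = -1/2, w01 = 1/2, w10 = -1/2, w11 = 0

-1/2 1/2 -1/2 0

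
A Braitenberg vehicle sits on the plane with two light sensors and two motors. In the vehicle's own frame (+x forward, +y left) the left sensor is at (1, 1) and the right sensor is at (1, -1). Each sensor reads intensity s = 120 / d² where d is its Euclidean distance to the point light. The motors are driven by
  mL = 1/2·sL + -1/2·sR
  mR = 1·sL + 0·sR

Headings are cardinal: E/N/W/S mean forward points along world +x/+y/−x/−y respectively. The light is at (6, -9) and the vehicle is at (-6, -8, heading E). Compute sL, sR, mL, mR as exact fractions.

24/25 120/121 -48/3025 24/25

left sensor world pos  = (-5, -7); dL² = 125
right sensor world pos = (-5, -9); dR² = 121
sL = 120/125 = 24/25
sR = 120/121 = 120/121
mL = 1/2·sL + -1/2·sR = -48/3025
mR = 1·sL + 0·sR = 24/25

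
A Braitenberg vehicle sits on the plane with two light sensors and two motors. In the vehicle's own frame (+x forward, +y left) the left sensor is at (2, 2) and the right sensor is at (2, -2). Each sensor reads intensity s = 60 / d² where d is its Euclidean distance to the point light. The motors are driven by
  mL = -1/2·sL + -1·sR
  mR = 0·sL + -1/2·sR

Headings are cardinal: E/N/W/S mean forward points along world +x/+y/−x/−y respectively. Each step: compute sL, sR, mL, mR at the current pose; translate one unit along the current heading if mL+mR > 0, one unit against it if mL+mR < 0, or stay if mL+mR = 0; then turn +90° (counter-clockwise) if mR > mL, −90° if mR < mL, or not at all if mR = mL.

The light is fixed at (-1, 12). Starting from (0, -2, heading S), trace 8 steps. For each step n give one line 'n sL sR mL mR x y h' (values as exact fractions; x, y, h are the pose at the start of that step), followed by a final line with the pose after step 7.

0 12/53 60/257 -4722/13621 -30/257 0 -2 S
1 6/13 10/39 -19/39 -5/39 0 -1 E
2 12/25 12/25 -18/25 -6/25 -1 -1 N
3 3/13 15/37 -501/962 -15/74 -1 -2 W
4 12/53 60/257 -4722/13621 -30/257 0 -2 S
5 6/13 10/39 -19/39 -5/39 0 -1 E
6 12/25 12/25 -18/25 -6/25 -1 -1 N
7 3/13 15/37 -501/962 -15/74 -1 -2 W
final 0 -2 S

n=0: pose=(0,-2,S); sL=12/53, sR=60/257; mL=-4722/13621, mR=-30/257; mL+mR=-6312/13621 → advance -1; mR−mL=3132/13621 → turn +1·90°
n=1: pose=(0,-1,E); sL=6/13, sR=10/39; mL=-19/39, mR=-5/39; mL+mR=-8/13 → advance -1; mR−mL=14/39 → turn +1·90°
n=2: pose=(-1,-1,N); sL=12/25, sR=12/25; mL=-18/25, mR=-6/25; mL+mR=-24/25 → advance -1; mR−mL=12/25 → turn +1·90°
n=3: pose=(-1,-2,W); sL=3/13, sR=15/37; mL=-501/962, mR=-15/74; mL+mR=-348/481 → advance -1; mR−mL=153/481 → turn +1·90°
n=4: pose=(0,-2,S); sL=12/53, sR=60/257; mL=-4722/13621, mR=-30/257; mL+mR=-6312/13621 → advance -1; mR−mL=3132/13621 → turn +1·90°
n=5: pose=(0,-1,E); sL=6/13, sR=10/39; mL=-19/39, mR=-5/39; mL+mR=-8/13 → advance -1; mR−mL=14/39 → turn +1·90°
n=6: pose=(-1,-1,N); sL=12/25, sR=12/25; mL=-18/25, mR=-6/25; mL+mR=-24/25 → advance -1; mR−mL=12/25 → turn +1·90°
n=7: pose=(-1,-2,W); sL=3/13, sR=15/37; mL=-501/962, mR=-15/74; mL+mR=-348/481 → advance -1; mR−mL=153/481 → turn +1·90°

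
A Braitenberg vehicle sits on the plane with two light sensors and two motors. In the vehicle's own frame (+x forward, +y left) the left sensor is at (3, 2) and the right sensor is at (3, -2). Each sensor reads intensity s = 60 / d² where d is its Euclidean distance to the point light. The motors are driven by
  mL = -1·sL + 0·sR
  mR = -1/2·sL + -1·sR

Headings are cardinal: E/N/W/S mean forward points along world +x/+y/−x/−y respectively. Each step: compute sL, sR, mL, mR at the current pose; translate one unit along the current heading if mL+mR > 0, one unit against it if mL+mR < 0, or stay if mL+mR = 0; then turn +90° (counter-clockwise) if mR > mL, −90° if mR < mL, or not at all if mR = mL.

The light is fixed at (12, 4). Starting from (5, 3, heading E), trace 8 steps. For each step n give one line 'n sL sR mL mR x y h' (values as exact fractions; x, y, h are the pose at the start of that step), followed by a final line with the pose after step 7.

n=0: pose=(5,3,E); sL=60/17, sR=12/5; mL=-60/17, mR=-354/85; mL+mR=-654/85 → advance -1; mR−mL=-54/85 → turn -1·90°
n=1: pose=(4,3,S); sL=15/13, sR=15/29; mL=-15/13, mR=-825/754; mL+mR=-1695/754 → advance -1; mR−mL=45/754 → turn +1·90°
n=2: pose=(4,4,E); sL=60/29, sR=60/29; mL=-60/29, mR=-90/29; mL+mR=-150/29 → advance -1; mR−mL=-30/29 → turn -1·90°
n=3: pose=(3,4,S); sL=30/29, sR=6/13; mL=-30/29, mR=-369/377; mL+mR=-759/377 → advance -1; mR−mL=21/377 → turn +1·90°
n=4: pose=(3,5,E); sL=4/3, sR=60/37; mL=-4/3, mR=-254/111; mL+mR=-134/37 → advance -1; mR−mL=-106/111 → turn -1·90°
n=5: pose=(2,5,S); sL=15/17, sR=15/37; mL=-15/17, mR=-1065/1258; mL+mR=-2175/1258 → advance -1; mR−mL=45/1258 → turn +1·90°
n=6: pose=(2,6,E); sL=12/13, sR=60/49; mL=-12/13, mR=-1074/637; mL+mR=-1662/637 → advance -1; mR−mL=-486/637 → turn -1·90°
n=7: pose=(1,6,S); sL=30/41, sR=6/17; mL=-30/41, mR=-501/697; mL+mR=-1011/697 → advance -1; mR−mL=9/697 → turn +1·90°

0 60/17 12/5 -60/17 -354/85 5 3 E
1 15/13 15/29 -15/13 -825/754 4 3 S
2 60/29 60/29 -60/29 -90/29 4 4 E
3 30/29 6/13 -30/29 -369/377 3 4 S
4 4/3 60/37 -4/3 -254/111 3 5 E
5 15/17 15/37 -15/17 -1065/1258 2 5 S
6 12/13 60/49 -12/13 -1074/637 2 6 E
7 30/41 6/17 -30/41 -501/697 1 6 S
final 1 7 E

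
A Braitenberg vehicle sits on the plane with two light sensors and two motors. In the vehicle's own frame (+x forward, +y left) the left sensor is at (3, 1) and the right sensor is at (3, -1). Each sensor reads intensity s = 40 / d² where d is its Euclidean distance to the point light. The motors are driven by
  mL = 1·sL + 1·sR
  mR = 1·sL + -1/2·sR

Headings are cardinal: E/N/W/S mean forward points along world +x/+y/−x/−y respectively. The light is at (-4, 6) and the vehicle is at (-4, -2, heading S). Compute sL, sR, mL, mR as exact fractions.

left sensor world pos  = (-3, -5); dL² = 122
right sensor world pos = (-5, -5); dR² = 122
sL = 40/122 = 20/61
sR = 40/122 = 20/61
mL = 1·sL + 1·sR = 40/61
mR = 1·sL + -1/2·sR = 10/61

20/61 20/61 40/61 10/61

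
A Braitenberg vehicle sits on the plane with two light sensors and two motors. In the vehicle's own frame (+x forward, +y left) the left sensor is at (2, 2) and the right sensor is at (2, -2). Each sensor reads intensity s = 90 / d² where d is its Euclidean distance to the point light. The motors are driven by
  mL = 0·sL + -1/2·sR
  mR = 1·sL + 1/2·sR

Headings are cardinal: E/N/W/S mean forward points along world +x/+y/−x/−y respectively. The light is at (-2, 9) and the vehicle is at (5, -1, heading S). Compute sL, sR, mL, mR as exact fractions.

left sensor world pos  = (7, -3); dL² = 225
right sensor world pos = (3, -3); dR² = 169
sL = 90/225 = 2/5
sR = 90/169 = 90/169
mL = 0·sL + -1/2·sR = -45/169
mR = 1·sL + 1/2·sR = 563/845

2/5 90/169 -45/169 563/845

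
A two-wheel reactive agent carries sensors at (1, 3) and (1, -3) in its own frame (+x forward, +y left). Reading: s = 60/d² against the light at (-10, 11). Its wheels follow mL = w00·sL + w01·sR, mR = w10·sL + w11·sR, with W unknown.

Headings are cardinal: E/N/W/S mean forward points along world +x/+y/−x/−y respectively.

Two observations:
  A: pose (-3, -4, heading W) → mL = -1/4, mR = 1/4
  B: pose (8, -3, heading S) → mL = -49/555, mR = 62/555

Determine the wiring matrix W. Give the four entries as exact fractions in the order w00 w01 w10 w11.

obs A: pose=(-3,-4,W) → sL=1/6, sR=1/3, mL=-1/4, mR=1/4
obs B: pose=(8,-3,S) → sL=10/111, sR=2/15, mL=-49/555, mR=62/555
sensor matrix S = [[1/6, 1/3], [10/111, 2/15]]; det S = -13/1665
solve [mL_A; mL_B] = S·[w00; w01] and [mR_A; mR_B] = S·[w10; w11]:
  w00 = 1/2, w01 = -1, w10 = 1/2, w11 = 1/2

1/2 -1 1/2 1/2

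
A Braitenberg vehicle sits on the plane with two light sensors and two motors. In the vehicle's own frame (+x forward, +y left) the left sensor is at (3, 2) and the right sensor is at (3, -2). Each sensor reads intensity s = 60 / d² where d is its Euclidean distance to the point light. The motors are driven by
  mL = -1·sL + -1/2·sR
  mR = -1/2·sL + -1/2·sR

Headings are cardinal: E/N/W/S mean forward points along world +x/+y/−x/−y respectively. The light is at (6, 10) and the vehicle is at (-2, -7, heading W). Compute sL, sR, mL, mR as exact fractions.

left sensor world pos  = (-5, -9); dL² = 482
right sensor world pos = (-5, -5); dR² = 346
sL = 60/482 = 30/241
sR = 60/346 = 30/173
mL = -1·sL + -1/2·sR = -8805/41693
mR = -1/2·sL + -1/2·sR = -6210/41693

30/241 30/173 -8805/41693 -6210/41693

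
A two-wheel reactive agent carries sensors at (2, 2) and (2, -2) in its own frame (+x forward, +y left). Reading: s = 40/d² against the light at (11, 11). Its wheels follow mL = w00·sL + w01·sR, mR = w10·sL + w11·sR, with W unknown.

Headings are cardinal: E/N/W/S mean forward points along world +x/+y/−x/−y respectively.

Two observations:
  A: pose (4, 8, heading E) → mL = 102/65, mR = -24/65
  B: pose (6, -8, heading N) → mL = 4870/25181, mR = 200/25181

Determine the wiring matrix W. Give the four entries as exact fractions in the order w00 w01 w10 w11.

obs A: pose=(4,8,E) → sL=20/13, sR=4/5, mL=102/65, mR=-24/65
obs B: pose=(6,-8,N) → sL=20/169, sR=20/149, mL=4870/25181, mR=200/25181
sensor matrix S = [[20/13, 4/5], [20/169, 20/149]]; det S = 2816/25181
solve [mL_A; mL_B] = S·[w00; w01] and [mR_A; mR_B] = S·[w10; w11]:
  w00 = 1/2, w01 = 1, w10 = -1/2, w11 = 1/2

1/2 1 -1/2 1/2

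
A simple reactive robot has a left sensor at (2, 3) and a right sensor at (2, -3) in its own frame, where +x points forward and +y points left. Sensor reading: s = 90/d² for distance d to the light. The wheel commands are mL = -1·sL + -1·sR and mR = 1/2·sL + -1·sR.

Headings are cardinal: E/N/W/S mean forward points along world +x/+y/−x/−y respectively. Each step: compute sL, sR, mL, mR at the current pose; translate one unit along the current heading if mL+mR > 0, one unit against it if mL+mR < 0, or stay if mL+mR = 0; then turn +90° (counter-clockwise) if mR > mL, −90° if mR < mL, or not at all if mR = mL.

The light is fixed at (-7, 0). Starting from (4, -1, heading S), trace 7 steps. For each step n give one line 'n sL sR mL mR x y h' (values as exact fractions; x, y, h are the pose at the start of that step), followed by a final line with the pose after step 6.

n=0: pose=(4,-1,S); sL=18/41, sR=90/73; mL=-5004/2993, mR=-3033/2993; mL+mR=-8037/2993 → advance -1; mR−mL=27/41 → turn +1·90°
n=1: pose=(4,0,E); sL=45/89, sR=45/89; mL=-90/89, mR=-45/178; mL+mR=-225/178 → advance -1; mR−mL=135/178 → turn +1·90°
n=2: pose=(3,0,N); sL=90/53, sR=90/173; mL=-20340/9169, mR=3015/9169; mL+mR=-17325/9169 → advance -1; mR−mL=135/53 → turn +1·90°
n=3: pose=(3,-1,W); sL=9/8, sR=45/34; mL=-333/136, mR=-207/272; mL+mR=-873/272 → advance -1; mR−mL=27/16 → turn +1·90°
n=4: pose=(4,-1,S); sL=18/41, sR=90/73; mL=-5004/2993, mR=-3033/2993; mL+mR=-8037/2993 → advance -1; mR−mL=27/41 → turn +1·90°
n=5: pose=(4,0,E); sL=45/89, sR=45/89; mL=-90/89, mR=-45/178; mL+mR=-225/178 → advance -1; mR−mL=135/178 → turn +1·90°
n=6: pose=(3,0,N); sL=90/53, sR=90/173; mL=-20340/9169, mR=3015/9169; mL+mR=-17325/9169 → advance -1; mR−mL=135/53 → turn +1·90°

0 18/41 90/73 -5004/2993 -3033/2993 4 -1 S
1 45/89 45/89 -90/89 -45/178 4 0 E
2 90/53 90/173 -20340/9169 3015/9169 3 0 N
3 9/8 45/34 -333/136 -207/272 3 -1 W
4 18/41 90/73 -5004/2993 -3033/2993 4 -1 S
5 45/89 45/89 -90/89 -45/178 4 0 E
6 90/53 90/173 -20340/9169 3015/9169 3 0 N
final 3 -1 W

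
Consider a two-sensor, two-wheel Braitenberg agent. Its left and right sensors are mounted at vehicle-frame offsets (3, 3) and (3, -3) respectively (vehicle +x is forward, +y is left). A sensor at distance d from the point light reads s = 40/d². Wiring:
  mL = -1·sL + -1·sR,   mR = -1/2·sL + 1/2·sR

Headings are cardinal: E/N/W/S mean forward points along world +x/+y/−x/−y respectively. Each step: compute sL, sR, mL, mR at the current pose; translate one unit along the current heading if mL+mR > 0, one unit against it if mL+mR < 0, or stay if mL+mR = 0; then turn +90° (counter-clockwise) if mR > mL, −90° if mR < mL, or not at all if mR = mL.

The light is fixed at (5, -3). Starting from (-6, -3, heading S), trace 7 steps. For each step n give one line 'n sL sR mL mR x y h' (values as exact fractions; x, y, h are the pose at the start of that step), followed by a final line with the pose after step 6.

0 40/73 8/41 -2224/2993 -528/2993 -6 -3 S
1 1/2 10/17 -37/34 3/68 -6 -2 E
2 40/241 40/97 -13520/23377 2880/23377 -7 -2 N
3 20/117 20/117 -40/117 0 -7 -3 W
4 40/73 8/41 -2224/2993 -528/2993 -6 -3 S
5 1/2 10/17 -37/34 3/68 -6 -2 E
6 40/241 40/97 -13520/23377 2880/23377 -7 -2 N
final -7 -3 W

n=0: pose=(-6,-3,S); sL=40/73, sR=8/41; mL=-2224/2993, mR=-528/2993; mL+mR=-2752/2993 → advance -1; mR−mL=1696/2993 → turn +1·90°
n=1: pose=(-6,-2,E); sL=1/2, sR=10/17; mL=-37/34, mR=3/68; mL+mR=-71/68 → advance -1; mR−mL=77/68 → turn +1·90°
n=2: pose=(-7,-2,N); sL=40/241, sR=40/97; mL=-13520/23377, mR=2880/23377; mL+mR=-10640/23377 → advance -1; mR−mL=16400/23377 → turn +1·90°
n=3: pose=(-7,-3,W); sL=20/117, sR=20/117; mL=-40/117, mR=0; mL+mR=-40/117 → advance -1; mR−mL=40/117 → turn +1·90°
n=4: pose=(-6,-3,S); sL=40/73, sR=8/41; mL=-2224/2993, mR=-528/2993; mL+mR=-2752/2993 → advance -1; mR−mL=1696/2993 → turn +1·90°
n=5: pose=(-6,-2,E); sL=1/2, sR=10/17; mL=-37/34, mR=3/68; mL+mR=-71/68 → advance -1; mR−mL=77/68 → turn +1·90°
n=6: pose=(-7,-2,N); sL=40/241, sR=40/97; mL=-13520/23377, mR=2880/23377; mL+mR=-10640/23377 → advance -1; mR−mL=16400/23377 → turn +1·90°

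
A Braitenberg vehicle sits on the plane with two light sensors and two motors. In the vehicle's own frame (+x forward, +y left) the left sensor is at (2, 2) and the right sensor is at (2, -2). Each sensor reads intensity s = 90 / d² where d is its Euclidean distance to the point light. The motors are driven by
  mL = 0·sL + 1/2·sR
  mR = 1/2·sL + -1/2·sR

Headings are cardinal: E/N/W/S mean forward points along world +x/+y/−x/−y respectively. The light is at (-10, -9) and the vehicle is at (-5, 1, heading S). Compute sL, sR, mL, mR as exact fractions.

90/113 90/73 45/73 -1800/8249

left sensor world pos  = (-3, -1); dL² = 113
right sensor world pos = (-7, -1); dR² = 73
sL = 90/113 = 90/113
sR = 90/73 = 90/73
mL = 0·sL + 1/2·sR = 45/73
mR = 1/2·sL + -1/2·sR = -1800/8249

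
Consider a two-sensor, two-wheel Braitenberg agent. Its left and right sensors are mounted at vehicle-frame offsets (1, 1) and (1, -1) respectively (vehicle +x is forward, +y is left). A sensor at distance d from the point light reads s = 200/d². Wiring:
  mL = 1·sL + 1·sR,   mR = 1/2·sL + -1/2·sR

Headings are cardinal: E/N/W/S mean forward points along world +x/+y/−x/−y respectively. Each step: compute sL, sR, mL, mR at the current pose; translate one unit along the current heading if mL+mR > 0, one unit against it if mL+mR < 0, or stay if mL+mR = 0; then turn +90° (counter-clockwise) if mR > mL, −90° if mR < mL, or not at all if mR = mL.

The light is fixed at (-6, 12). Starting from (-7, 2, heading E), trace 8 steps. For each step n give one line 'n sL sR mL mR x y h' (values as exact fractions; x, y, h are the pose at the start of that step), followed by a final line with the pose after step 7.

0 200/81 200/121 40400/9801 4000/9801 -7 2 E
1 100/61 100/61 200/61 0 -6 2 S
2 40/29 200/101 9840/2929 -880/2929 -6 1 W
3 25/13 2 51/13 -1/26 -7 1 N
4 200/81 200/121 40400/9801 4000/9801 -7 2 E
5 100/61 100/61 200/61 0 -6 2 S
6 40/29 200/101 9840/2929 -880/2929 -6 1 W
7 25/13 2 51/13 -1/26 -7 1 N
final -7 2 E

n=0: pose=(-7,2,E); sL=200/81, sR=200/121; mL=40400/9801, mR=4000/9801; mL+mR=14800/3267 → advance +1; mR−mL=-36400/9801 → turn -1·90°
n=1: pose=(-6,2,S); sL=100/61, sR=100/61; mL=200/61, mR=0; mL+mR=200/61 → advance +1; mR−mL=-200/61 → turn -1·90°
n=2: pose=(-6,1,W); sL=40/29, sR=200/101; mL=9840/2929, mR=-880/2929; mL+mR=8960/2929 → advance +1; mR−mL=-10720/2929 → turn -1·90°
n=3: pose=(-7,1,N); sL=25/13, sR=2; mL=51/13, mR=-1/26; mL+mR=101/26 → advance +1; mR−mL=-103/26 → turn -1·90°
n=4: pose=(-7,2,E); sL=200/81, sR=200/121; mL=40400/9801, mR=4000/9801; mL+mR=14800/3267 → advance +1; mR−mL=-36400/9801 → turn -1·90°
n=5: pose=(-6,2,S); sL=100/61, sR=100/61; mL=200/61, mR=0; mL+mR=200/61 → advance +1; mR−mL=-200/61 → turn -1·90°
n=6: pose=(-6,1,W); sL=40/29, sR=200/101; mL=9840/2929, mR=-880/2929; mL+mR=8960/2929 → advance +1; mR−mL=-10720/2929 → turn -1·90°
n=7: pose=(-7,1,N); sL=25/13, sR=2; mL=51/13, mR=-1/26; mL+mR=101/26 → advance +1; mR−mL=-103/26 → turn -1·90°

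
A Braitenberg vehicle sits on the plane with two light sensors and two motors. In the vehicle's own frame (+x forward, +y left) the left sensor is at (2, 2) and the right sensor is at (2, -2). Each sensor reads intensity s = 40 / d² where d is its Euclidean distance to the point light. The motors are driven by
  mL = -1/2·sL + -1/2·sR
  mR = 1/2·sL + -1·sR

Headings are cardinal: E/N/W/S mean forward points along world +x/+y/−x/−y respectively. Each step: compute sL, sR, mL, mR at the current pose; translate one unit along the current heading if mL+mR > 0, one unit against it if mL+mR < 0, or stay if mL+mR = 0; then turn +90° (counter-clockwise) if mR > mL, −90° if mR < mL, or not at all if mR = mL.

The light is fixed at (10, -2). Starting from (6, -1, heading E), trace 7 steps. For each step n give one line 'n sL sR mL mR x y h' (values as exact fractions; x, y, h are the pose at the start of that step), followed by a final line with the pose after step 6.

n=0: pose=(6,-1,E); sL=40/13, sR=8; mL=-72/13, mR=-84/13; mL+mR=-12 → advance -1; mR−mL=-12/13 → turn -1·90°
n=1: pose=(5,-1,S); sL=4, sR=4/5; mL=-12/5, mR=6/5; mL+mR=-6/5 → advance -1; mR−mL=18/5 → turn +1·90°
n=2: pose=(5,0,E); sL=8/5, sR=40/9; mL=-136/45, mR=-164/45; mL+mR=-20/3 → advance -1; mR−mL=-28/45 → turn -1·90°
n=3: pose=(4,0,S); sL=5/2, sR=5/8; mL=-25/16, mR=5/8; mL+mR=-15/16 → advance -1; mR−mL=35/16 → turn +1·90°
n=4: pose=(4,1,E); sL=40/41, sR=40/17; mL=-1160/697, mR=-1300/697; mL+mR=-60/17 → advance -1; mR−mL=-140/697 → turn -1·90°
n=5: pose=(3,1,S); sL=20/13, sR=20/41; mL=-540/533, mR=150/533; mL+mR=-30/41 → advance -1; mR−mL=690/533 → turn +1·90°
n=6: pose=(3,2,E); sL=40/61, sR=40/29; mL=-1800/1769, mR=-1860/1769; mL+mR=-60/29 → advance -1; mR−mL=-60/1769 → turn -1·90°

0 40/13 8 -72/13 -84/13 6 -1 E
1 4 4/5 -12/5 6/5 5 -1 S
2 8/5 40/9 -136/45 -164/45 5 0 E
3 5/2 5/8 -25/16 5/8 4 0 S
4 40/41 40/17 -1160/697 -1300/697 4 1 E
5 20/13 20/41 -540/533 150/533 3 1 S
6 40/61 40/29 -1800/1769 -1860/1769 3 2 E
final 2 2 S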